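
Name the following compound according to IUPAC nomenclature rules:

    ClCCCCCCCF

1-chloro-7-fluoroheptane

The parent chain contains 7 carbons (heptane).
Choose the numbering such that the locant sets are identical either way, so the alphabetically earlier chloro substituent takes the lower locant (1 rather than 7).
With this numbering: a chloro group at C-1; a fluoro group at C-7.
Substituent prefixes are cited in alphabetical order (multiplying prefixes like di-/tri- are ignored for ordering).
Assembling the pieces gives 1-chloro-7-fluoroheptane.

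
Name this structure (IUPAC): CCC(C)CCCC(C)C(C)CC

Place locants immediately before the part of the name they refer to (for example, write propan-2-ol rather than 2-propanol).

3,4,8-trimethyldecane

The parent chain contains 10 carbons (decane).
Choose the numbering such that the substituent locant set {3,4,8} is lower than {3,7,8} at the first point of difference.
With this numbering: methyl groups at C-3 and C-4 and C-8.
Assembling the pieces gives 3,4,8-trimethyldecane.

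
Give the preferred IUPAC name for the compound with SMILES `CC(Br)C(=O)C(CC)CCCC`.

The longest carbon chain that includes the carbonyl has 8 carbons, so the parent hydride is octane.
The principal characteristic group is a ketone (C=O on an internal carbon), named with the suffix -one.
Number the chain so that numbering from this end puts the carbonyl group at C-3 rather than C-6.
That gives the carbonyl at C-3; a bromo group at C-2; an ethyl group at C-4.
The substituents are ordered alphabetically, ignoring any di-/tri- multipliers.
The name is 2-bromo-4-ethyloctan-3-one.

2-bromo-4-ethyloctan-3-one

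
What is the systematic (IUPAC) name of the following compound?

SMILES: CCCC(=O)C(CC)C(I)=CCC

The longest chain bearing the carbonyl and the multiple bond is 9 carbons long (nonane).
The principal characteristic group is a ketone (C=O on an internal carbon), named with the suffix -one.
A C=C double bond in the chain gives the infix -ene-.
Choose the numbering such that numbering from this end puts the carbonyl group at C-4 rather than C-6.
With this numbering: the carbonyl at C-4; the double bond between C-6 and C-7; an ethyl group at C-5; an iodo group at C-6.
Substituent prefixes are cited in alphabetical order (multiplying prefixes like di-/tri- are ignored for ordering).
The name is 5-ethyl-6-iodonon-6-en-4-one.

5-ethyl-6-iodonon-6-en-4-one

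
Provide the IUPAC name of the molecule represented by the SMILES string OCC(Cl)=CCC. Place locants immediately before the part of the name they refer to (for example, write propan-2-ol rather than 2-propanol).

2-chloropent-2-en-1-ol

Counting along the main chain through the –OH group and the multiple bond gives 5 carbons: the parent is pentane.
The highest-priority functional group is an alcohol (–OH), so the name ends in -ol.
A C=C double bond in the chain gives the infix -ene-.
Number the chain so that numbering from this end puts the hydroxyl group at C-1 rather than C-5.
With this numbering: the hydroxyl at C-1; the double bond between C-2 and C-3; a chloro group at C-2.
The name is 2-chloropent-2-en-1-ol.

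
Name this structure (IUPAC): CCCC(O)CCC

The longest chain bearing the –OH group is 7 carbons long (heptane).
The principal characteristic group is an alcohol (–OH), named with the suffix -ol.
Numbering from either end gives identical locants here.
With this numbering: the hydroxyl at C-4.
Assembling the pieces gives heptan-4-ol.

heptan-4-ol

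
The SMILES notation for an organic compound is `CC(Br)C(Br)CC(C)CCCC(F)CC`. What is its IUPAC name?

The parent chain contains 11 carbons (undecane).
Choose the numbering such that the substituent locant set {2,3,5,9} is lower than {3,7,9,10} at the first point of difference.
This places bromo groups at C-2 and C-3; a fluoro group at C-9; a methyl group at C-5.
Substituent prefixes are cited in alphabetical order (multiplying prefixes like di-/tri- are ignored for ordering).
Putting it together: 2,3-dibromo-9-fluoro-5-methylundecane.

2,3-dibromo-9-fluoro-5-methylundecane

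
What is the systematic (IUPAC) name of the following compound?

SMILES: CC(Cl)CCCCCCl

1,6-dichloroheptane

The parent chain contains 7 carbons (heptane).
The numbering direction is chosen so that the substituent locant set {1,6} is lower than {2,7} at the first point of difference.
With this numbering: chloro groups at C-1 and C-6.
The name is 1,6-dichloroheptane.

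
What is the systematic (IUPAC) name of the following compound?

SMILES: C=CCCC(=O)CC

Counting along the main chain through the carbonyl and the multiple bond gives 7 carbons: the parent is heptane.
The highest-priority functional group is a ketone (C=O on an internal carbon), so the name ends in -one.
There is one C=C double bond, indicated by the ending -ene.
Number the chain so that numbering from this end puts the carbonyl group at C-3 rather than C-5.
With this numbering: the carbonyl at C-3; the double bond between C-6 and C-7.
Assembling the pieces gives hept-6-en-3-one.

hept-6-en-3-one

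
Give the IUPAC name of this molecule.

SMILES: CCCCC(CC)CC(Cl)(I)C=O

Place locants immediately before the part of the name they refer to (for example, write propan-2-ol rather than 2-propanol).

The longest chain bearing the –CHO group is 8 carbons long (octane).
The principal characteristic group is an aldehyde (terminal –CHO), named with the suffix -al.
Number the chain so that the aldehyde carbon is C-1 by definition.
This places a chloro group at C-2; an ethyl group at C-4; an iodo group at C-2.
Prefixes are listed alphabetically: chloro, ethyl, iodo.
Putting it together: 2-chloro-4-ethyl-2-iodooctanal.

2-chloro-4-ethyl-2-iodooctanal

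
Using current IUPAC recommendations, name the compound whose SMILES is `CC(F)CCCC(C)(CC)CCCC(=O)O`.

5-ethyl-9-fluoro-5-methyldecanoic acid

Counting along the main chain through the –COOH group gives 10 carbons: the parent is decane.
The highest-priority functional group is a carboxylic acid (terminal –COOH), so the name ends in -oic acid.
Number the chain so that the carboxylic acid carbon is C-1 by definition.
With this numbering: an ethyl group at C-5; a fluoro group at C-9; a methyl group at C-5.
Prefixes are listed alphabetically: ethyl, fluoro, methyl.
Putting it together: 5-ethyl-9-fluoro-5-methyldecanoic acid.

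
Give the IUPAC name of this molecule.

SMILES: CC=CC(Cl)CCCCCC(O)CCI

9-chloro-1-iodododec-10-en-3-ol

The longest chain bearing the –OH group and the multiple bond is 12 carbons long (dodecane).
The highest-priority functional group is an alcohol (–OH), so the name ends in -ol.
A C=C double bond in the chain gives the infix -ene-.
Choose the numbering such that numbering from this end puts the hydroxyl group at C-3 rather than C-10.
With this numbering: the hydroxyl at C-3; the double bond between C-10 and C-11; a chloro group at C-9; an iodo group at C-1.
Prefixes are listed alphabetically: chloro, iodo.
The name is 9-chloro-1-iodododec-10-en-3-ol.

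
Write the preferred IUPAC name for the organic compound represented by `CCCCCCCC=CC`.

Counting along the main chain through the multiple bond gives 10 carbons: the parent is decane.
There is one C=C double bond, indicated by the ending -ene.
Choose the numbering such that numbering from this end puts the double bond at C-2 rather than C-8.
With this numbering: the double bond between C-2 and C-3.
Assembling the pieces gives dec-2-ene.

dec-2-ene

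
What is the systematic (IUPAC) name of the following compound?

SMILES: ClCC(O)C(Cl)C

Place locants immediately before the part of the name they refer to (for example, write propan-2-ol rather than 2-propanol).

The longest chain bearing the –OH group is 4 carbons long (butane).
An alcohol (–OH) is the principal characteristic group, giving the suffix -ol.
Number the chain so that numbering from this end puts the hydroxyl group at C-2 rather than C-3.
That gives the hydroxyl at C-2; chloro groups at C-1 and C-3.
The name is 1,3-dichlorobutan-2-ol.

1,3-dichlorobutan-2-ol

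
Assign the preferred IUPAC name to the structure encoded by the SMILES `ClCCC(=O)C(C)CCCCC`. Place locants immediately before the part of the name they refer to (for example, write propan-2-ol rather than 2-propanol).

The longest chain bearing the carbonyl is 9 carbons long (nonane).
The highest-priority functional group is a ketone (C=O on an internal carbon), so the name ends in -one.
The numbering direction is chosen so that numbering from this end puts the carbonyl group at C-3 rather than C-7.
With this numbering: the carbonyl at C-3; a chloro group at C-1; a methyl group at C-4.
The substituents are ordered alphabetically, ignoring any di-/tri- multipliers.
Assembling the pieces gives 1-chloro-4-methylnonan-3-one.

1-chloro-4-methylnonan-3-one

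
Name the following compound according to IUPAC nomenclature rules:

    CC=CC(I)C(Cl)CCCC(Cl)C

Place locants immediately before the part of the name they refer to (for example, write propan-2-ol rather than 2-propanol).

The longest carbon chain that includes the multiple bond has 10 carbons, so the parent hydride is decane.
There is one C=C double bond, indicated by the ending -ene.
Choose the numbering such that numbering from this end puts the double bond at C-2 rather than C-8.
With this numbering: the double bond between C-2 and C-3; chloro groups at C-5 and C-9; an iodo group at C-4.
Prefixes are listed alphabetically: chloro, iodo.
The name is 5,9-dichloro-4-iododec-2-ene.

5,9-dichloro-4-iododec-2-ene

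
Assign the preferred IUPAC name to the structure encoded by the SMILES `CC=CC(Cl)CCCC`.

The longest chain bearing the multiple bond is 8 carbons long (octane).
The chain contains a C=C double bond, so the unsaturation ending is -ene.
Number the chain so that numbering from this end puts the double bond at C-2 rather than C-6.
That gives the double bond between C-2 and C-3; a chloro group at C-4.
The name is 4-chlorooct-2-ene.

4-chlorooct-2-ene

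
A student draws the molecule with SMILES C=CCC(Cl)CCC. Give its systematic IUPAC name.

The longest carbon chain that includes the multiple bond has 7 carbons, so the parent hydride is heptane.
A C=C double bond in the chain gives the infix -ene-.
Number the chain so that numbering from this end puts the double bond at C-1 rather than C-6.
That gives the double bond between C-1 and C-2; a chloro group at C-4.
Putting it together: 4-chlorohept-1-ene.

4-chlorohept-1-ene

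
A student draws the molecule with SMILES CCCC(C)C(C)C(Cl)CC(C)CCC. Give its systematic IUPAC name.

6-chloro-4,5,8-trimethylundecane

The longest continuous carbon chain has 11 atoms, so the parent hydride is undecane.
Choose the numbering such that the substituent locant set {4,5,6,8} is lower than {4,6,7,8} at the first point of difference.
With this numbering: a chloro group at C-6; methyl groups at C-4 and C-5 and C-8.
Substituent prefixes are cited in alphabetical order (multiplying prefixes like di-/tri- are ignored for ordering).
The name is 6-chloro-4,5,8-trimethylundecane.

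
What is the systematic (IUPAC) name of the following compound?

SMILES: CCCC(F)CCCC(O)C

The longest carbon chain that includes the –OH group has 9 carbons, so the parent hydride is nonane.
An alcohol (–OH) is the principal characteristic group, giving the suffix -ol.
Number the chain so that numbering from this end puts the hydroxyl group at C-2 rather than C-8.
This places the hydroxyl at C-2; a fluoro group at C-6.
Putting it together: 6-fluorononan-2-ol.

6-fluorononan-2-ol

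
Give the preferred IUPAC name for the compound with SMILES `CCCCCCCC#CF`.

1-fluoronon-1-yne

Counting along the main chain through the multiple bond gives 9 carbons: the parent is nonane.
A C≡C triple bond in the chain gives the infix -yne-.
Number the chain so that numbering from this end puts the triple bond at C-1 rather than C-8.
That gives the triple bond between C-1 and C-2; a fluoro group at C-1.
Assembling the pieces gives 1-fluoronon-1-yne.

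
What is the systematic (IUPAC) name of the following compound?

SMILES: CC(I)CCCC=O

The longest carbon chain that includes the –CHO group has 6 carbons, so the parent hydride is hexane.
An aldehyde (terminal –CHO) is the principal characteristic group, giving the suffix -al.
Number the chain so that the aldehyde carbon is C-1 by definition.
That gives an iodo group at C-5.
Assembling the pieces gives 5-iodohexanal.

5-iodohexanal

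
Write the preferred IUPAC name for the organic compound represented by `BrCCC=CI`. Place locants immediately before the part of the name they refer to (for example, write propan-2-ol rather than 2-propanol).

4-bromo-1-iodobut-1-ene

The longest carbon chain that includes the multiple bond has 4 carbons, so the parent hydride is butane.
The chain contains a C=C double bond, so the unsaturation ending is -ene.
The numbering direction is chosen so that numbering from this end puts the double bond at C-1 rather than C-3.
This places the double bond between C-1 and C-2; a bromo group at C-4; an iodo group at C-1.
The substituents are ordered alphabetically, ignoring any di-/tri- multipliers.
Assembling the pieces gives 4-bromo-1-iodobut-1-ene.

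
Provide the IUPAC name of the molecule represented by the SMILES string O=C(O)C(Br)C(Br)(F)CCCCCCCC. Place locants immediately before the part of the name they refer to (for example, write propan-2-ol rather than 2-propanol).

The longest chain bearing the –COOH group is 11 carbons long (undecane).
The highest-priority functional group is a carboxylic acid (terminal –COOH), so the name ends in -oic acid.
Number the chain so that the carboxylic acid carbon is C-1 by definition.
That gives bromo groups at C-2 and C-3; a fluoro group at C-3.
Substituent prefixes are cited in alphabetical order (multiplying prefixes like di-/tri- are ignored for ordering).
Putting it together: 2,3-dibromo-3-fluoroundecanoic acid.

2,3-dibromo-3-fluoroundecanoic acid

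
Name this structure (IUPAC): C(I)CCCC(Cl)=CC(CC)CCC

Counting along the main chain through the multiple bond gives 10 carbons: the parent is decane.
A C=C double bond in the chain gives the infix -ene-.
The numbering direction is chosen so that the substituent locant set {1,5,7} is lower than {4,6,10} at the first point of difference.
This places the double bond between C-5 and C-6; a chloro group at C-5; an ethyl group at C-7; an iodo group at C-1.
Substituent prefixes are cited in alphabetical order (multiplying prefixes like di-/tri- are ignored for ordering).
The name is 5-chloro-7-ethyl-1-iododec-5-ene.

5-chloro-7-ethyl-1-iododec-5-ene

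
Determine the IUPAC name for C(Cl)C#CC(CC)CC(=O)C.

The longest carbon chain that includes the carbonyl and the multiple bond has 7 carbons, so the parent hydride is heptane.
A ketone (C=O on an internal carbon) is the principal characteristic group, giving the suffix -one.
A C≡C triple bond in the chain gives the infix -yne-.
Choose the numbering such that numbering from this end puts the carbonyl group at C-2 rather than C-6.
That gives the carbonyl at C-2; the triple bond between C-5 and C-6; a chloro group at C-7; an ethyl group at C-4.
Prefixes are listed alphabetically: chloro, ethyl.
Assembling the pieces gives 7-chloro-4-ethylhept-5-yn-2-one.

7-chloro-4-ethylhept-5-yn-2-one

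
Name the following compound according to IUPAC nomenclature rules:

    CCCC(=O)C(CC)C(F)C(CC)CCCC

The longest chain bearing the carbonyl is 11 carbons long (undecane).
The principal characteristic group is a ketone (C=O on an internal carbon), named with the suffix -one.
Number the chain so that numbering from this end puts the carbonyl group at C-4 rather than C-8.
That gives the carbonyl at C-4; ethyl groups at C-5 and C-7; a fluoro group at C-6.
Substituent prefixes are cited in alphabetical order (multiplying prefixes like di-/tri- are ignored for ordering).
Putting it together: 5,7-diethyl-6-fluoroundecan-4-one.

5,7-diethyl-6-fluoroundecan-4-one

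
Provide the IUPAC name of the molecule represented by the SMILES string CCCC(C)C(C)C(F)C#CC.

4-fluoro-5,6-dimethylnon-2-yne

The longest chain bearing the multiple bond is 9 carbons long (nonane).
A C≡C triple bond in the chain gives the infix -yne-.
Number the chain so that numbering from this end puts the triple bond at C-2 rather than C-7.
This places the triple bond between C-2 and C-3; a fluoro group at C-4; methyl groups at C-5 and C-6.
Substituent prefixes are cited in alphabetical order (multiplying prefixes like di-/tri- are ignored for ordering).
The name is 4-fluoro-5,6-dimethylnon-2-yne.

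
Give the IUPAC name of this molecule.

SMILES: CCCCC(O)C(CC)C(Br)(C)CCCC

The longest chain bearing the –OH group is 11 carbons long (undecane).
The principal characteristic group is an alcohol (–OH), named with the suffix -ol.
Number the chain so that numbering from this end puts the hydroxyl group at C-5 rather than C-7.
This places the hydroxyl at C-5; a bromo group at C-7; an ethyl group at C-6; a methyl group at C-7.
The substituents are ordered alphabetically, ignoring any di-/tri- multipliers.
The name is 7-bromo-6-ethyl-7-methylundecan-5-ol.

7-bromo-6-ethyl-7-methylundecan-5-ol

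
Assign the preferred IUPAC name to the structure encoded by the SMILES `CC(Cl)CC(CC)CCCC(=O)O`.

Counting along the main chain through the –COOH group gives 8 carbons: the parent is octane.
The highest-priority functional group is a carboxylic acid (terminal –COOH), so the name ends in -oic acid.
The numbering direction is chosen so that the carboxylic acid carbon is C-1 by definition.
With this numbering: a chloro group at C-7; an ethyl group at C-5.
Substituent prefixes are cited in alphabetical order (multiplying prefixes like di-/tri- are ignored for ordering).
Assembling the pieces gives 7-chloro-5-ethyloctanoic acid.

7-chloro-5-ethyloctanoic acid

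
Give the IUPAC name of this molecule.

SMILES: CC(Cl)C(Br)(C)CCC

The parent chain contains 6 carbons (hexane).
Choose the numbering such that the substituent locant set {2,3,3} is lower than {4,4,5} at the first point of difference.
With this numbering: a bromo group at C-3; a chloro group at C-2; a methyl group at C-3.
Prefixes are listed alphabetically: bromo, chloro, methyl.
The name is 3-bromo-2-chloro-3-methylhexane.

3-bromo-2-chloro-3-methylhexane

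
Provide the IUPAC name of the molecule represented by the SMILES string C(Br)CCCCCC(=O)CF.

The longest chain bearing the carbonyl is 8 carbons long (octane).
The principal characteristic group is a ketone (C=O on an internal carbon), named with the suffix -one.
Choose the numbering such that numbering from this end puts the carbonyl group at C-2 rather than C-7.
This places the carbonyl at C-2; a bromo group at C-8; a fluoro group at C-1.
Substituent prefixes are cited in alphabetical order (multiplying prefixes like di-/tri- are ignored for ordering).
The name is 8-bromo-1-fluorooctan-2-one.

8-bromo-1-fluorooctan-2-one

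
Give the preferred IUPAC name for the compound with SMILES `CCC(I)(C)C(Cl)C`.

The longest continuous carbon chain has 5 atoms, so the parent hydride is pentane.
Number the chain so that the substituent locant set {2,3,3} is lower than {3,3,4} at the first point of difference.
That gives a chloro group at C-2; an iodo group at C-3; a methyl group at C-3.
The substituents are ordered alphabetically, ignoring any di-/tri- multipliers.
The name is 2-chloro-3-iodo-3-methylpentane.

2-chloro-3-iodo-3-methylpentane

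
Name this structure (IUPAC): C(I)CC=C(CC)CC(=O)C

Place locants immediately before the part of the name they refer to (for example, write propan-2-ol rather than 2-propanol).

4-ethyl-7-iodohept-4-en-2-one

The longest carbon chain that includes the carbonyl and the multiple bond has 7 carbons, so the parent hydride is heptane.
The highest-priority functional group is a ketone (C=O on an internal carbon), so the name ends in -one.
There is one C=C double bond, indicated by the ending -ene.
Choose the numbering such that numbering from this end puts the carbonyl group at C-2 rather than C-6.
This places the carbonyl at C-2; the double bond between C-4 and C-5; an ethyl group at C-4; an iodo group at C-7.
Substituent prefixes are cited in alphabetical order (multiplying prefixes like di-/tri- are ignored for ordering).
Assembling the pieces gives 4-ethyl-7-iodohept-4-en-2-one.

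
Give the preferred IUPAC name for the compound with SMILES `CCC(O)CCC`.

The longest chain bearing the –OH group is 6 carbons long (hexane).
An alcohol (–OH) is the principal characteristic group, giving the suffix -ol.
The numbering direction is chosen so that numbering from this end puts the hydroxyl group at C-3 rather than C-4.
That gives the hydroxyl at C-3.
The name is hexan-3-ol.

hexan-3-ol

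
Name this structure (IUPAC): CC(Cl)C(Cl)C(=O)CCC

2,3-dichloroheptan-4-one

The longest chain bearing the carbonyl is 7 carbons long (heptane).
The highest-priority functional group is a ketone (C=O on an internal carbon), so the name ends in -one.
Number the chain so that the substituent locant set {2,3} is lower than {5,6} at the first point of difference.
That gives the carbonyl at C-4; chloro groups at C-2 and C-3.
Assembling the pieces gives 2,3-dichloroheptan-4-one.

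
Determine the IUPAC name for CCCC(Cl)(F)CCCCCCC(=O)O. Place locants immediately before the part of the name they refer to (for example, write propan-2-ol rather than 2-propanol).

8-chloro-8-fluoroundecanoic acid

The longest carbon chain that includes the –COOH group has 11 carbons, so the parent hydride is undecane.
A carboxylic acid (terminal –COOH) is the principal characteristic group, giving the suffix -oic acid.
Number the chain so that the carboxylic acid carbon is C-1 by definition.
That gives a chloro group at C-8; a fluoro group at C-8.
The substituents are ordered alphabetically, ignoring any di-/tri- multipliers.
Putting it together: 8-chloro-8-fluoroundecanoic acid.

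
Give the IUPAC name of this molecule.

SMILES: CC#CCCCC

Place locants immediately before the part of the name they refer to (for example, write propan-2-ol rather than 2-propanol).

hept-2-yne

The longest carbon chain that includes the multiple bond has 7 carbons, so the parent hydride is heptane.
There is one C≡C triple bond, indicated by the ending -yne.
The numbering direction is chosen so that numbering from this end puts the triple bond at C-2 rather than C-5.
This places the triple bond between C-2 and C-3.
The name is hept-2-yne.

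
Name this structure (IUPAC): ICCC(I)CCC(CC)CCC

The longest carbon chain is 9 atoms: the parent is nonane.
Number the chain so that the substituent locant set {1,3,6} is lower than {4,7,9} at the first point of difference.
With this numbering: an ethyl group at C-6; iodo groups at C-1 and C-3.
Prefixes are listed alphabetically: ethyl, iodo.
The name is 6-ethyl-1,3-diiodononane.

6-ethyl-1,3-diiodononane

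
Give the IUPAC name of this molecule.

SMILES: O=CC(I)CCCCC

Counting along the main chain through the –CHO group gives 7 carbons: the parent is heptane.
An aldehyde (terminal –CHO) is the principal characteristic group, giving the suffix -al.
The numbering direction is chosen so that the aldehyde carbon is C-1 by definition.
This places an iodo group at C-2.
The name is 2-iodoheptanal.

2-iodoheptanal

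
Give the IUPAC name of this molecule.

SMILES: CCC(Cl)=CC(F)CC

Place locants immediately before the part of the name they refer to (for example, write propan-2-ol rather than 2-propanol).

The longest chain bearing the multiple bond is 7 carbons long (heptane).
There is one C=C double bond, indicated by the ending -ene.
The numbering direction is chosen so that numbering from this end puts the double bond at C-3 rather than C-4.
With this numbering: the double bond between C-3 and C-4; a chloro group at C-3; a fluoro group at C-5.
The substituents are ordered alphabetically, ignoring any di-/tri- multipliers.
The name is 3-chloro-5-fluorohept-3-ene.

3-chloro-5-fluorohept-3-ene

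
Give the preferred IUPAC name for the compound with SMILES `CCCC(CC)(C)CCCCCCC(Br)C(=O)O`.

The longest carbon chain that includes the –COOH group has 12 carbons, so the parent hydride is dodecane.
A carboxylic acid (terminal –COOH) is the principal characteristic group, giving the suffix -oic acid.
The numbering direction is chosen so that the carboxylic acid carbon is C-1 by definition.
That gives a bromo group at C-2; an ethyl group at C-9; a methyl group at C-9.
Substituent prefixes are cited in alphabetical order (multiplying prefixes like di-/tri- are ignored for ordering).
The name is 2-bromo-9-ethyl-9-methyldodecanoic acid.

2-bromo-9-ethyl-9-methyldodecanoic acid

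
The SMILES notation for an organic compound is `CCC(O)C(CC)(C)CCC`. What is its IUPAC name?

The longest carbon chain that includes the –OH group has 7 carbons, so the parent hydride is heptane.
The principal characteristic group is an alcohol (–OH), named with the suffix -ol.
Choose the numbering such that numbering from this end puts the hydroxyl group at C-3 rather than C-5.
With this numbering: the hydroxyl at C-3; an ethyl group at C-4; a methyl group at C-4.
The substituents are ordered alphabetically, ignoring any di-/tri- multipliers.
The name is 4-ethyl-4-methylheptan-3-ol.

4-ethyl-4-methylheptan-3-ol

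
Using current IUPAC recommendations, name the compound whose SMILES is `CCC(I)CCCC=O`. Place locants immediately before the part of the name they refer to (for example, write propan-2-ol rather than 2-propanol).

5-iodoheptanal

The longest carbon chain that includes the –CHO group has 7 carbons, so the parent hydride is heptane.
An aldehyde (terminal –CHO) is the principal characteristic group, giving the suffix -al.
Number the chain so that the aldehyde carbon is C-1 by definition.
With this numbering: an iodo group at C-5.
Assembling the pieces gives 5-iodoheptanal.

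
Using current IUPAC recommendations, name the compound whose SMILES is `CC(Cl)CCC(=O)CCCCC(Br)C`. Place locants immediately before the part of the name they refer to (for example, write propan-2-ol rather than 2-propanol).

The longest chain bearing the carbonyl is 11 carbons long (undecane).
The principal characteristic group is a ketone (C=O on an internal carbon), named with the suffix -one.
The numbering direction is chosen so that numbering from this end puts the carbonyl group at C-5 rather than C-7.
This places the carbonyl at C-5; a bromo group at C-10; a chloro group at C-2.
Substituent prefixes are cited in alphabetical order (multiplying prefixes like di-/tri- are ignored for ordering).
Putting it together: 10-bromo-2-chloroundecan-5-one.

10-bromo-2-chloroundecan-5-one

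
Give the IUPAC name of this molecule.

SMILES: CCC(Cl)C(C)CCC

The longest continuous carbon chain has 7 atoms, so the parent hydride is heptane.
Choose the numbering such that the substituent locant set {3,4} is lower than {4,5} at the first point of difference.
This places a chloro group at C-3; a methyl group at C-4.
Prefixes are listed alphabetically: chloro, methyl.
The name is 3-chloro-4-methylheptane.

3-chloro-4-methylheptane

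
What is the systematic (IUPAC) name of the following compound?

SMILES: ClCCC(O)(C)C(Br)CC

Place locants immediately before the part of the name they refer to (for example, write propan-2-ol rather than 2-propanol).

4-bromo-1-chloro-3-methylhexan-3-ol

The longest chain bearing the –OH group is 6 carbons long (hexane).
The highest-priority functional group is an alcohol (–OH), so the name ends in -ol.
Choose the numbering such that numbering from this end puts the hydroxyl group at C-3 rather than C-4.
This places the hydroxyl at C-3; a bromo group at C-4; a chloro group at C-1; a methyl group at C-3.
Substituent prefixes are cited in alphabetical order (multiplying prefixes like di-/tri- are ignored for ordering).
Assembling the pieces gives 4-bromo-1-chloro-3-methylhexan-3-ol.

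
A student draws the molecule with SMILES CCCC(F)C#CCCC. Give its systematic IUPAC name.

6-fluoronon-4-yne

Counting along the main chain through the multiple bond gives 9 carbons: the parent is nonane.
The chain contains a C≡C triple bond, so the unsaturation ending is -yne.
The numbering direction is chosen so that numbering from this end puts the triple bond at C-4 rather than C-5.
That gives the triple bond between C-4 and C-5; a fluoro group at C-6.
The name is 6-fluoronon-4-yne.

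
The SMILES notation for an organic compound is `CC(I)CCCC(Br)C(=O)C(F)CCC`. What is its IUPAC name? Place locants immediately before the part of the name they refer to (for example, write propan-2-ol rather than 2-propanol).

6-bromo-4-fluoro-10-iodoundecan-5-one

The longest carbon chain that includes the carbonyl has 11 carbons, so the parent hydride is undecane.
A ketone (C=O on an internal carbon) is the principal characteristic group, giving the suffix -one.
Number the chain so that numbering from this end puts the carbonyl group at C-5 rather than C-7.
With this numbering: the carbonyl at C-5; a bromo group at C-6; a fluoro group at C-4; an iodo group at C-10.
Prefixes are listed alphabetically: bromo, fluoro, iodo.
Assembling the pieces gives 6-bromo-4-fluoro-10-iodoundecan-5-one.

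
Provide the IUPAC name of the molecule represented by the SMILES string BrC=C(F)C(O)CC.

1-bromo-2-fluoropent-1-en-3-ol

Counting along the main chain through the –OH group and the multiple bond gives 5 carbons: the parent is pentane.
An alcohol (–OH) is the principal characteristic group, giving the suffix -ol.
The chain contains a C=C double bond, so the unsaturation ending is -ene.
Choose the numbering such that numbering from this end puts the double bond at C-1 rather than C-4.
With this numbering: the hydroxyl at C-3; the double bond between C-1 and C-2; a bromo group at C-1; a fluoro group at C-2.
Substituent prefixes are cited in alphabetical order (multiplying prefixes like di-/tri- are ignored for ordering).
The name is 1-bromo-2-fluoropent-1-en-3-ol.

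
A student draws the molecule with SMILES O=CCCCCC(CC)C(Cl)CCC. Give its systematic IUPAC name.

The longest carbon chain that includes the –CHO group has 10 carbons, so the parent hydride is decane.
An aldehyde (terminal –CHO) is the principal characteristic group, giving the suffix -al.
The numbering direction is chosen so that the aldehyde carbon is C-1 by definition.
That gives a chloro group at C-7; an ethyl group at C-6.
The substituents are ordered alphabetically, ignoring any di-/tri- multipliers.
The name is 7-chloro-6-ethyldecanal.

7-chloro-6-ethyldecanal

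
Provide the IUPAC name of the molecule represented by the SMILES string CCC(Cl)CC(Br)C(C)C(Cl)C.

The parent chain contains 8 carbons (octane).
Number the chain so that the substituent locant set {2,3,4,6} is lower than {3,5,6,7} at the first point of difference.
With this numbering: a bromo group at C-4; chloro groups at C-2 and C-6; a methyl group at C-3.
The substituents are ordered alphabetically, ignoring any di-/tri- multipliers.
Putting it together: 4-bromo-2,6-dichloro-3-methyloctane.

4-bromo-2,6-dichloro-3-methyloctane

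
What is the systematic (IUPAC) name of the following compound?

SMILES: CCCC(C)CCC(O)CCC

7-methyldecan-4-ol

The longest chain bearing the –OH group is 10 carbons long (decane).
The highest-priority functional group is an alcohol (–OH), so the name ends in -ol.
Number the chain so that numbering from this end puts the hydroxyl group at C-4 rather than C-7.
With this numbering: the hydroxyl at C-4; a methyl group at C-7.
Assembling the pieces gives 7-methyldecan-4-ol.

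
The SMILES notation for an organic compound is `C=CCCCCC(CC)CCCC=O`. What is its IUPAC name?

The longest chain bearing the –CHO group and the multiple bond is 11 carbons long (undecane).
The highest-priority functional group is an aldehyde (terminal –CHO), so the name ends in -al.
There is one C=C double bond, indicated by the ending -ene.
The numbering direction is chosen so that the aldehyde carbon is C-1 by definition.
With this numbering: the double bond between C-10 and C-11; an ethyl group at C-5.
The name is 5-ethylundec-10-enal.

5-ethylundec-10-enal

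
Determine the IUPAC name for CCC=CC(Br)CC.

5-bromohept-3-ene

Counting along the main chain through the multiple bond gives 7 carbons: the parent is heptane.
There is one C=C double bond, indicated by the ending -ene.
The numbering direction is chosen so that numbering from this end puts the double bond at C-3 rather than C-4.
This places the double bond between C-3 and C-4; a bromo group at C-5.
Assembling the pieces gives 5-bromohept-3-ene.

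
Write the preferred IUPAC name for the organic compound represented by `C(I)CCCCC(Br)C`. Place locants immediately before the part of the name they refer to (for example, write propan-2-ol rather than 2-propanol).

6-bromo-1-iodoheptane

The longest continuous carbon chain has 7 atoms, so the parent hydride is heptane.
The numbering direction is chosen so that the substituent locant set {1,6} is lower than {2,7} at the first point of difference.
That gives a bromo group at C-6; an iodo group at C-1.
Substituent prefixes are cited in alphabetical order (multiplying prefixes like di-/tri- are ignored for ordering).
Putting it together: 6-bromo-1-iodoheptane.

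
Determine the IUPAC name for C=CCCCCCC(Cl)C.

The longest chain bearing the multiple bond is 9 carbons long (nonane).
There is one C=C double bond, indicated by the ending -ene.
Choose the numbering such that numbering from this end puts the double bond at C-1 rather than C-8.
With this numbering: the double bond between C-1 and C-2; a chloro group at C-8.
Assembling the pieces gives 8-chloronon-1-ene.

8-chloronon-1-ene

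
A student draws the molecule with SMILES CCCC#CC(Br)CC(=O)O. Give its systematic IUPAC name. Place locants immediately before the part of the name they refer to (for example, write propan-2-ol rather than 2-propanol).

3-bromooct-4-ynoic acid

Counting along the main chain through the –COOH group and the multiple bond gives 8 carbons: the parent is octane.
The highest-priority functional group is a carboxylic acid (terminal –COOH), so the name ends in -oic acid.
The chain contains a C≡C triple bond, so the unsaturation ending is -yne.
Choose the numbering such that the carboxylic acid carbon is C-1 by definition.
This places the triple bond between C-4 and C-5; a bromo group at C-3.
Assembling the pieces gives 3-bromooct-4-ynoic acid.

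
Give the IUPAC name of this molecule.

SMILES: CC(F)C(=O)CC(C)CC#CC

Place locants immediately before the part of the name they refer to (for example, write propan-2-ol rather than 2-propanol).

The longest chain bearing the carbonyl and the multiple bond is 9 carbons long (nonane).
A ketone (C=O on an internal carbon) is the principal characteristic group, giving the suffix -one.
There is one C≡C triple bond, indicated by the ending -yne.
Number the chain so that numbering from this end puts the carbonyl group at C-3 rather than C-7.
This places the carbonyl at C-3; the triple bond between C-7 and C-8; a fluoro group at C-2; a methyl group at C-5.
The substituents are ordered alphabetically, ignoring any di-/tri- multipliers.
Assembling the pieces gives 2-fluoro-5-methylnon-7-yn-3-one.

2-fluoro-5-methylnon-7-yn-3-one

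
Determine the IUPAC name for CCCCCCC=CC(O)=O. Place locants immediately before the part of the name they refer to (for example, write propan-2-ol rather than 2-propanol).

The longest chain bearing the –COOH group and the multiple bond is 9 carbons long (nonane).
The principal characteristic group is a carboxylic acid (terminal –COOH), named with the suffix -oic acid.
A C=C double bond in the chain gives the infix -ene-.
The numbering direction is chosen so that the carboxylic acid carbon is C-1 by definition.
That gives the double bond between C-2 and C-3.
Assembling the pieces gives non-2-enoic acid.

non-2-enoic acid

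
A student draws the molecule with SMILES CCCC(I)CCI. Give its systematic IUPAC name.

1,3-diiodohexane

The parent chain contains 6 carbons (hexane).
Number the chain so that the substituent locant set {1,3} is lower than {4,6} at the first point of difference.
This places iodo groups at C-1 and C-3.
Assembling the pieces gives 1,3-diiodohexane.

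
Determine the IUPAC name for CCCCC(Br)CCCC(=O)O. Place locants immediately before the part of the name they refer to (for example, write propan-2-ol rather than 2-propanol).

5-bromononanoic acid

The longest chain bearing the –COOH group is 9 carbons long (nonane).
The highest-priority functional group is a carboxylic acid (terminal –COOH), so the name ends in -oic acid.
The numbering direction is chosen so that the carboxylic acid carbon is C-1 by definition.
This places a bromo group at C-5.
Assembling the pieces gives 5-bromononanoic acid.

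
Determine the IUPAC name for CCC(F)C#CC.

The longest chain bearing the multiple bond is 6 carbons long (hexane).
The chain contains a C≡C triple bond, so the unsaturation ending is -yne.
Choose the numbering such that numbering from this end puts the triple bond at C-2 rather than C-4.
With this numbering: the triple bond between C-2 and C-3; a fluoro group at C-4.
The name is 4-fluorohex-2-yne.

4-fluorohex-2-yne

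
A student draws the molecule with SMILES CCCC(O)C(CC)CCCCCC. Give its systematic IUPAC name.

Counting along the main chain through the –OH group gives 11 carbons: the parent is undecane.
The principal characteristic group is an alcohol (–OH), named with the suffix -ol.
Number the chain so that numbering from this end puts the hydroxyl group at C-4 rather than C-8.
This places the hydroxyl at C-4; an ethyl group at C-5.
Assembling the pieces gives 5-ethylundecan-4-ol.

5-ethylundecan-4-ol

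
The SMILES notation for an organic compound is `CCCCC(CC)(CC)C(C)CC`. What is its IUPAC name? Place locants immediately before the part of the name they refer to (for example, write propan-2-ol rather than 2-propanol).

The parent chain contains 8 carbons (octane).
The numbering direction is chosen so that the substituent locant set {3,4,4} is lower than {5,5,6} at the first point of difference.
That gives two ethyl groups at C-4; a methyl group at C-3.
Prefixes are listed alphabetically: ethyl, methyl.
The name is 4,4-diethyl-3-methyloctane.

4,4-diethyl-3-methyloctane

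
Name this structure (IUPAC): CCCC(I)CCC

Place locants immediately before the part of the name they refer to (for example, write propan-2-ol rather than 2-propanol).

The parent chain contains 7 carbons (heptane).
Both numbering directions give the same locant set; either may be used.
This places an iodo group at C-4.
The name is 4-iodoheptane.

4-iodoheptane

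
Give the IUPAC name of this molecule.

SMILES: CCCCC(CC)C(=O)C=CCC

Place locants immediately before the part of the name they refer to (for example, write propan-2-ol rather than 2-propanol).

6-ethyldec-3-en-5-one

The longest carbon chain that includes the carbonyl and the multiple bond has 10 carbons, so the parent hydride is decane.
A ketone (C=O on an internal carbon) is the principal characteristic group, giving the suffix -one.
The chain contains a C=C double bond, so the unsaturation ending is -ene.
Number the chain so that numbering from this end puts the carbonyl group at C-5 rather than C-6.
This places the carbonyl at C-5; the double bond between C-3 and C-4; an ethyl group at C-6.
Assembling the pieces gives 6-ethyldec-3-en-5-one.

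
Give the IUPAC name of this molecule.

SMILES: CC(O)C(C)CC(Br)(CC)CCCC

Counting along the main chain through the –OH group gives 9 carbons: the parent is nonane.
The highest-priority functional group is an alcohol (–OH), so the name ends in -ol.
The numbering direction is chosen so that numbering from this end puts the hydroxyl group at C-2 rather than C-8.
This places the hydroxyl at C-2; a bromo group at C-5; an ethyl group at C-5; a methyl group at C-3.
The substituents are ordered alphabetically, ignoring any di-/tri- multipliers.
Putting it together: 5-bromo-5-ethyl-3-methylnonan-2-ol.

5-bromo-5-ethyl-3-methylnonan-2-ol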